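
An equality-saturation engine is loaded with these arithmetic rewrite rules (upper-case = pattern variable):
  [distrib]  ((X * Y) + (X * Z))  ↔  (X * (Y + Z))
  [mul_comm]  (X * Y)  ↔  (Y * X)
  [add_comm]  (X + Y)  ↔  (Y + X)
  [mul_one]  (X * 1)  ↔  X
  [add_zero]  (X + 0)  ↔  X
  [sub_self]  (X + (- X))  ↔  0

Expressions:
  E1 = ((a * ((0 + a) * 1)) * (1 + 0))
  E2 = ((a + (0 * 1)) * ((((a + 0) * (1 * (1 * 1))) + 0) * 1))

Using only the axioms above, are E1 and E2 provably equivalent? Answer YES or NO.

step 1: mul_one (→) rewrites ((0 + a) * 1) into (0 + a), now ((a * (0 + a)) * (1 + 0))
step 2: add_zero (→) rewrites (1 + 0) into 1, now ((a * (0 + a)) * 1)
step 3: mul_one (→) rewrites ((a * (0 + a)) * 1) into (a * (0 + a))
step 4: add_comm (→) rewrites (0 + a) into (a + 0), now (a * (a + 0))
step 5: mul_one (←) rewrites (a + 0) into ((a + 0) * 1), now (a * ((a + 0) * 1))
step 6: mul_one (←) rewrites a into (a * 1), now (a * (((a * 1) + 0) * 1))
step 7: mul_one (←) rewrites 1 into (1 * 1), now (a * (((a * (1 * 1)) + 0) * 1))
step 8: add_zero (←) rewrites a into (a + 0), now (a * ((((a + 0) * (1 * 1)) + 0) * 1))
step 9: add_zero (←) rewrites a into (a + 0), now ((a + 0) * ((((a + 0) * (1 * 1)) + 0) * 1))
step 10: mul_one (←) rewrites 0 into (0 * 1), now ((a + (0 * 1)) * ((((a + 0) * (1 * 1)) + 0) * 1))
step 11: mul_one (←) rewrites 1 into (1 * 1), which is E2

YES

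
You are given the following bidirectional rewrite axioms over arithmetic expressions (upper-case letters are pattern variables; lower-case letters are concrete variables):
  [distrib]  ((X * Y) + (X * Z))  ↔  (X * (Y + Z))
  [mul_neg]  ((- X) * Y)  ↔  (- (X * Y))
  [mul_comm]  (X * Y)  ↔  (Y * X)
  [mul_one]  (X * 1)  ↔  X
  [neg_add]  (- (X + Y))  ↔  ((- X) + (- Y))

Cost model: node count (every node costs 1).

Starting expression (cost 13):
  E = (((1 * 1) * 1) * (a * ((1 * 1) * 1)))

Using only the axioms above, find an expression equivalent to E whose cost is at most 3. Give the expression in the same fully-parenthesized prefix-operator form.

(a * 1)   [cost 3]

1. [mul_one →] ((1 * 1) * 1)  →  (1 * 1);  E = (((1 * 1) * 1) * (a * (1 * 1)))
2. [mul_one →] ((1 * 1) * 1)  →  (1 * 1);  E = ((1 * 1) * (a * (1 * 1)))
3. [mul_one →] (1 * 1)  →  1;  E = ((1 * 1) * (a * 1))
4. [mul_one →] (a * 1)  →  a;  E = ((1 * 1) * a)
5. [mul_comm →] ((1 * 1) * a)  →  (a * (1 * 1))
6. [mul_one →] (1 * 1)  →  1;  cost 3 ≤ 3, done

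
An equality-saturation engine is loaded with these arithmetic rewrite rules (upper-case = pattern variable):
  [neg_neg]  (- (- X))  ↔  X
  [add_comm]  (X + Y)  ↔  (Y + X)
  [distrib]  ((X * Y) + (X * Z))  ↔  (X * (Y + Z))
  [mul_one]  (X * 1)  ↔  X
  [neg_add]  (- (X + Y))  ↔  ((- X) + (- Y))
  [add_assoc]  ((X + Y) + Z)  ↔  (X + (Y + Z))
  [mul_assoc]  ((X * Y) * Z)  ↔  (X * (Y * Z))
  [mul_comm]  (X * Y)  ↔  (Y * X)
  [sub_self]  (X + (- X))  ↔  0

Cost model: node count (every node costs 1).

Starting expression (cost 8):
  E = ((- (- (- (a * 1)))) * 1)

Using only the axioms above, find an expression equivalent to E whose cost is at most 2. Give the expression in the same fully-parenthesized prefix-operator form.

(- a)   [cost 2]

(1) (a * 1)  =[mul_one →]=  a    ⊢ ((- (- (- a))) * 1)
(2) ((- (- (- a))) * 1)  =[mul_one →]=  (- (- (- a)))
(3) (- (- (- a)))  =[neg_neg →]=  (- a)    ⊢ cost 2, within 2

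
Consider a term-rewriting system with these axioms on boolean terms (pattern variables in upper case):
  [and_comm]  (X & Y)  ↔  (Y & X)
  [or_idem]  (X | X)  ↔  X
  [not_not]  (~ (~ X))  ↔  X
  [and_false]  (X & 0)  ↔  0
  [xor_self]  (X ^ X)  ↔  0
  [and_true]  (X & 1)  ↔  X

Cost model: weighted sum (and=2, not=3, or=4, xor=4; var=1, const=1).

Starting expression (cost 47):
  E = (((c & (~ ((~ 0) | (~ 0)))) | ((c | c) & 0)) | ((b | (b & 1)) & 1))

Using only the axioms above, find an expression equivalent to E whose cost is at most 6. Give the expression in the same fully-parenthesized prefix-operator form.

step 1: or_idem (→) rewrites ((~ 0) | (~ 0)) into (~ 0), now (((c & (~ (~ 0))) | ((c | c) & 0)) | ((b | (b & 1)) & 1))
step 2: or_idem (→) rewrites (c | c) into c, now (((c & (~ (~ 0))) | (c & 0)) | ((b | (b & 1)) & 1))
step 3: not_not (→) rewrites (~ (~ 0)) into 0, now (((c & 0) | (c & 0)) | ((b | (b & 1)) & 1))
step 4: and_true (→) rewrites (b & 1) into b, now (((c & 0) | (c & 0)) | ((b | b) & 1))
step 5: or_idem (→) rewrites ((c & 0) | (c & 0)) into (c & 0), now ((c & 0) | ((b | b) & 1))
step 6: or_idem (→) rewrites (b | b) into b, now ((c & 0) | (b & 1))
step 7: and_true (→) rewrites (b & 1) into b, now ((c & 0) | b)
step 8: and_false (→) rewrites (c & 0) into 0, reaching cost 6 (bound 6)

(0 | b)   [cost 6]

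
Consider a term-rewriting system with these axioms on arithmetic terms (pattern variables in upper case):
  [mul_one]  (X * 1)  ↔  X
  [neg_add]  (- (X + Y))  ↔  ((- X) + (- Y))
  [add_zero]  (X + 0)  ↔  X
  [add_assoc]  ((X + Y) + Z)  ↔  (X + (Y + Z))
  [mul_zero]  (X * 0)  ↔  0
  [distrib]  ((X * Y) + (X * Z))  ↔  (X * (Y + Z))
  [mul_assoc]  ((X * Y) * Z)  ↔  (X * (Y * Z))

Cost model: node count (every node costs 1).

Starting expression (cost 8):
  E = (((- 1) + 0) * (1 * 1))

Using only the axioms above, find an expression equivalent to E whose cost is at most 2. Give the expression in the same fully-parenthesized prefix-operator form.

(- 1)   [cost 2]

(1) (1 * 1)  =[mul_one →]=  1    ⊢ (((- 1) + 0) * 1)
(2) (((- 1) + 0) * 1)  =[mul_one →]=  ((- 1) + 0)
(3) ((- 1) + 0)  =[add_zero →]=  (- 1)    ⊢ cost 2, within 2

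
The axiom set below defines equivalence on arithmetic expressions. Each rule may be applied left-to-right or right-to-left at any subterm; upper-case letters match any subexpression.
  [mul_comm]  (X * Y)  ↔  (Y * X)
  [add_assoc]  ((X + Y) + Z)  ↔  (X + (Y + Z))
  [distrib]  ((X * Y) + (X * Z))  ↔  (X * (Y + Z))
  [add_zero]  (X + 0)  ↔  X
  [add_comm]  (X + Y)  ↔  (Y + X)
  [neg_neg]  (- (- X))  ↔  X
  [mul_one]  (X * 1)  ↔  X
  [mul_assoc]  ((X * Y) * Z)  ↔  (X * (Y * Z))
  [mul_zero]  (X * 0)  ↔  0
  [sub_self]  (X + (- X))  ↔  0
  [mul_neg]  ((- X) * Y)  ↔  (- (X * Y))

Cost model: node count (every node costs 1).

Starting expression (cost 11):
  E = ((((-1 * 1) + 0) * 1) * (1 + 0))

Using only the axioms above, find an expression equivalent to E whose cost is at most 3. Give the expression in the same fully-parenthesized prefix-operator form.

(-1 * 1)   [cost 3]

(1) (-1 * 1)  =[mul_one →]=  -1    ⊢ (((-1 + 0) * 1) * (1 + 0))
(2) (1 + 0)  =[add_zero →]=  1    ⊢ (((-1 + 0) * 1) * 1)
(3) ((-1 + 0) * 1)  =[mul_one →]=  (-1 + 0)    ⊢ ((-1 + 0) * 1)
(4) (-1 + 0)  =[add_zero →]=  -1    ⊢ cost 3, within 3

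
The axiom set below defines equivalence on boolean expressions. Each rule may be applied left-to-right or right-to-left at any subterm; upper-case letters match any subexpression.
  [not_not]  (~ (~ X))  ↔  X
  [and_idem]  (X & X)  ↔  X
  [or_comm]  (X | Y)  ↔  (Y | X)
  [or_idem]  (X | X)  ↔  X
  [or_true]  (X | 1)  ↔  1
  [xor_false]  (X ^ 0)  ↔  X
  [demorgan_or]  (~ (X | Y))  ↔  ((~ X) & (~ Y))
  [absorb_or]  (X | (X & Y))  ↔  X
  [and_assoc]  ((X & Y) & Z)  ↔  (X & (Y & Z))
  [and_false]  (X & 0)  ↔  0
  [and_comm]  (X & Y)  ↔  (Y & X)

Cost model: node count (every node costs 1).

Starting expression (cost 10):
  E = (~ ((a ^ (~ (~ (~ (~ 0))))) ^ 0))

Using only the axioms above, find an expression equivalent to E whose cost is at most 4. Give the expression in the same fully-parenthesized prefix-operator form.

step 1: xor_false (→) rewrites ((a ^ (~ (~ (~ (~ 0))))) ^ 0) into (a ^ (~ (~ (~ (~ 0))))), now (~ (a ^ (~ (~ (~ (~ 0))))))
step 2: not_not (→) rewrites (~ (~ (~ 0))) into (~ 0), now (~ (a ^ (~ (~ 0))))
step 3: not_not (→) rewrites (~ (~ 0)) into 0, reaching cost 4 (bound 4)

(~ (a ^ 0))   [cost 4]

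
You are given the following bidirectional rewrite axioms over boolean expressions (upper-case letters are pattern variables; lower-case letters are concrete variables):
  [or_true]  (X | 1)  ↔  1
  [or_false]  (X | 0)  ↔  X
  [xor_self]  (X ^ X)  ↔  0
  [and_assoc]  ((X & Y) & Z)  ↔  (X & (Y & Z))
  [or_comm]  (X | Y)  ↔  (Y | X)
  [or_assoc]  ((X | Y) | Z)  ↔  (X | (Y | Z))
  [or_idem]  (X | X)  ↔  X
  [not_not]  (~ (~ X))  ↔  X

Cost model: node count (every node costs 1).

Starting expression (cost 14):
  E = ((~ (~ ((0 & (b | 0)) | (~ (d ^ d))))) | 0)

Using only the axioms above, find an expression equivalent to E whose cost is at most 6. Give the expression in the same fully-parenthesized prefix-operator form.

(1) (~ (~ ((0 & (b | 0)) | (~ (d ^ d)))))  =[not_not →]=  ((0 & (b | 0)) | (~ (d ^ d)))    ⊢ (((0 & (b | 0)) | (~ (d ^ d))) | 0)
(2) (((0 & (b | 0)) | (~ (d ^ d))) | 0)  =[or_false →]=  ((0 & (b | 0)) | (~ (d ^ d)))
(3) (b | 0)  =[or_false →]=  b    ⊢ ((0 & b) | (~ (d ^ d)))
(4) (d ^ d)  =[xor_self →]=  0    ⊢ cost 6, within 6

((0 & b) | (~ 0))   [cost 6]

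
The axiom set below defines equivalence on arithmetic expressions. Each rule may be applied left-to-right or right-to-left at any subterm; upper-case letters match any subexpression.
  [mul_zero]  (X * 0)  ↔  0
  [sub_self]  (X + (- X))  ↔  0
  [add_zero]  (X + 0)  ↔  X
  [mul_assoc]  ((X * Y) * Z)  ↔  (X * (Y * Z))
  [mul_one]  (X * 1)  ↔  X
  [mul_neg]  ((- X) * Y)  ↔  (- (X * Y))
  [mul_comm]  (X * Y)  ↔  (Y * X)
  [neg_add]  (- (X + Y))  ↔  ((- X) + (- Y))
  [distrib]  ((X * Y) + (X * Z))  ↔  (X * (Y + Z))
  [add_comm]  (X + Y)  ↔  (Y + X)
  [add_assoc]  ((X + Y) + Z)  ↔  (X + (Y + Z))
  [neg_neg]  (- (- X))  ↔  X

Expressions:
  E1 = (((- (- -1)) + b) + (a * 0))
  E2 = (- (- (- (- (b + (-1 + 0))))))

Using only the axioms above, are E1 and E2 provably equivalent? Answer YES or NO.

1. [mul_zero →] (a * 0)  →  0;  E1 = (((- (- -1)) + b) + 0)
2. [neg_neg →] (- (- -1))  →  -1;  E1 = ((-1 + b) + 0)
3. [add_zero →] ((-1 + b) + 0)  →  (-1 + b)
4. [add_comm →] (-1 + b)  →  (b + -1)
5. [add_zero ←] -1  →  (-1 + 0);  E1 = (b + (-1 + 0))
6. [neg_neg ←] (b + (-1 + 0))  →  (- (- (b + (-1 + 0))))
7. [neg_neg ←] (b + (-1 + 0))  →  (- (- (b + (-1 + 0))));  this is E2

YES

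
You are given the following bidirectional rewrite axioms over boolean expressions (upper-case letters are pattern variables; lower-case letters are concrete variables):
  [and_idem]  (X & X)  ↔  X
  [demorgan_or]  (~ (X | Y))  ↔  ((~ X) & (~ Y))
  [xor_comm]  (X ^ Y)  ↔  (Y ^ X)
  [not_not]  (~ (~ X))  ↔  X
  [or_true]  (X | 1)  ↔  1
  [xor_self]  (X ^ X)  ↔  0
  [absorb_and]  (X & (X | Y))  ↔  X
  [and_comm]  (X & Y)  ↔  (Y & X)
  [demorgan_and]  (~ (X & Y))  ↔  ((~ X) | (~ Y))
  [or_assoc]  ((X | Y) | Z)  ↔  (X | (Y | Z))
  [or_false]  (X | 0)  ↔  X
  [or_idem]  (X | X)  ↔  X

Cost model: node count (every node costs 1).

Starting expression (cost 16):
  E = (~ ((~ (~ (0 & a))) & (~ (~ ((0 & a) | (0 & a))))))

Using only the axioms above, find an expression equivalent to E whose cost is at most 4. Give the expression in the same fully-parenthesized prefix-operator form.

(~ (0 & a))   [cost 4]

step 1: or_idem (→) rewrites ((0 & a) | (0 & a)) into (0 & a), now (~ ((~ (~ (0 & a))) & (~ (~ (0 & a)))))
step 2: and_idem (→) rewrites ((~ (~ (0 & a))) & (~ (~ (0 & a)))) into (~ (~ (0 & a))), now (~ (~ (~ (0 & a))))
step 3: not_not (→) rewrites (~ (~ (~ (0 & a)))) into (~ (0 & a)), reaching cost 4 (bound 4)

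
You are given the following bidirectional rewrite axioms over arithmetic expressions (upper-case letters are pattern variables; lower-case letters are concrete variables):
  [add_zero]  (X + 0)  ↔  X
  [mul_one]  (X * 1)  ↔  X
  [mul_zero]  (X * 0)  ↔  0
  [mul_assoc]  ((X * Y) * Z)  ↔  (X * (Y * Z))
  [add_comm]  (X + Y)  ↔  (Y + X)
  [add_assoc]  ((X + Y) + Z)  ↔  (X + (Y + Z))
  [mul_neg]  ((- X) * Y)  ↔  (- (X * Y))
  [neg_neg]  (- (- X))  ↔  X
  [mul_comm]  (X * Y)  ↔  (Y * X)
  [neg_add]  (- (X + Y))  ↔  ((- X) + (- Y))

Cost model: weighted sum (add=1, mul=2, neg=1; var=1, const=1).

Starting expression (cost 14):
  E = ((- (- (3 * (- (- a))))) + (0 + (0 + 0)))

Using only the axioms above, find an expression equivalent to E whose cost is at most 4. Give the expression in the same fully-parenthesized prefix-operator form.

(1) (- (- a))  =[neg_neg →]=  a    ⊢ ((- (- (3 * a))) + (0 + (0 + 0)))
(2) (0 + 0)  =[add_zero →]=  0    ⊢ ((- (- (3 * a))) + (0 + 0))
(3) (- (- (3 * a)))  =[neg_neg →]=  (3 * a)    ⊢ ((3 * a) + (0 + 0))
(4) (0 + 0)  =[add_zero →]=  0    ⊢ ((3 * a) + 0)
(5) ((3 * a) + 0)  =[add_zero →]=  (3 * a)    ⊢ cost 4, within 4

(3 * a)   [cost 4]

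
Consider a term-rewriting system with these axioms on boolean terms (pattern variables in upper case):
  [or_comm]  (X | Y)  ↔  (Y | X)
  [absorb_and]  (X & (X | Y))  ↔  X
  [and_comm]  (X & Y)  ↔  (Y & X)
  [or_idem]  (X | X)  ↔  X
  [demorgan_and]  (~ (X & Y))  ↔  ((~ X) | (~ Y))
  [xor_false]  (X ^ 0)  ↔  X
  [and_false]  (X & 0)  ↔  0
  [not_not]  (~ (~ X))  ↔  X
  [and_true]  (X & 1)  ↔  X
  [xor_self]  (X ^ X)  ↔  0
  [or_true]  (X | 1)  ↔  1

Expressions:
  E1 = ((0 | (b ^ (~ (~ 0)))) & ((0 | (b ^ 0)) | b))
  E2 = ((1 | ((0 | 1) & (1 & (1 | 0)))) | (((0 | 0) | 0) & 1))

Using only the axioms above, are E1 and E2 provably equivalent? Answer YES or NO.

NO

Every axiom is a valid identity, so a rewrite proof would force E1 and E2 to agree under every assignment.
At b=0: E1 = 0 but E2 = 1; they differ, so no derivation exists.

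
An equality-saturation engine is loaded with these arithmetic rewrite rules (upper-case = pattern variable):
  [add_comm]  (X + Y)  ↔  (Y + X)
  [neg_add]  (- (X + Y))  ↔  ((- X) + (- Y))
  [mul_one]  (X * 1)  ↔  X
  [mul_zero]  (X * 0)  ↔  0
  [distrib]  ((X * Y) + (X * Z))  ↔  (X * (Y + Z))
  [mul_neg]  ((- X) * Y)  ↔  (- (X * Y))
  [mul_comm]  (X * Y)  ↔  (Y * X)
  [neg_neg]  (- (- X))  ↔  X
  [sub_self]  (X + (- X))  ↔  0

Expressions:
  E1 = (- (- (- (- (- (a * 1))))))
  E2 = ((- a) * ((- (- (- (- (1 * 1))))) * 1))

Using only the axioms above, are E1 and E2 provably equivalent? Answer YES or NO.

step 1: mul_one (→) rewrites (a * 1) into a, now (- (- (- (- (- a)))))
step 2: neg_neg (→) rewrites (- (- (- a))) into (- a), now (- (- (- a)))
step 3: neg_neg (→) rewrites (- (- a)) into a, now (- a)
step 4: mul_one (←) rewrites (- a) into ((- a) * 1)
step 5: mul_one (←) rewrites 1 into (1 * 1), now ((- a) * (1 * 1))
step 6: mul_one (←) rewrites 1 into (1 * 1), now ((- a) * ((1 * 1) * 1))
step 7: neg_neg (←) rewrites (1 * 1) into (- (- (1 * 1))), now ((- a) * ((- (- (1 * 1))) * 1))
step 8: neg_neg (←) rewrites (- (- (1 * 1))) into (- (- (- (- (1 * 1))))), which is E2

YES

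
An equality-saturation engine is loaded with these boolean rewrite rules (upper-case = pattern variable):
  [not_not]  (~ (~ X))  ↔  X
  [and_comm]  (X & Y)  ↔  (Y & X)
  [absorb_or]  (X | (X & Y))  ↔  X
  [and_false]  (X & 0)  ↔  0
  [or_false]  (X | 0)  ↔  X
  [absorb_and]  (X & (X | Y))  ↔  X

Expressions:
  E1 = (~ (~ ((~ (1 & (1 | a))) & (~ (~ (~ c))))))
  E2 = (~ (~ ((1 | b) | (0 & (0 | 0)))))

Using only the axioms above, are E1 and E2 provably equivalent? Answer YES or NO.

The axioms are sound identities: if E1 ↔* E2 then E1 and E2 evaluate identically under any assignment.
Under a=0, b=0, c=0: E1 evaluates to 0, E2 to 1. Distinct ⇒ no rewrite sequence connects them.

NO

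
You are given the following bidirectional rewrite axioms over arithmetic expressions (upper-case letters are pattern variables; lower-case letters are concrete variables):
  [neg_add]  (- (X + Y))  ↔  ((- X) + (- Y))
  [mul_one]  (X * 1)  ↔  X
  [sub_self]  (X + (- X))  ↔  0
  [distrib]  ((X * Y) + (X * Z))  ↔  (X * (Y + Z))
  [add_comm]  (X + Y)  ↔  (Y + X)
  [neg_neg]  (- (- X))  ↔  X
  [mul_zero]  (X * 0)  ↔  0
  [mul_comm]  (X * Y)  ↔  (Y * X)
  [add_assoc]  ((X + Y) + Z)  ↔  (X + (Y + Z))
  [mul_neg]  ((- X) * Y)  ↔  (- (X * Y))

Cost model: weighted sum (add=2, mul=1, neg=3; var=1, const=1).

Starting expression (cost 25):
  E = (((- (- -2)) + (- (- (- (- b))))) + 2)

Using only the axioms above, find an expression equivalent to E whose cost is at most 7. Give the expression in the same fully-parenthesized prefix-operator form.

((-2 + b) + 2)   [cost 7]

1. [neg_neg →] (- (- (- (- b))))  →  (- (- b));  E = (((- (- -2)) + (- (- b))) + 2)
2. [neg_neg →] (- (- b))  →  b;  E = (((- (- -2)) + b) + 2)
3. [neg_neg →] (- (- -2))  →  -2;  cost 7 ≤ 7, done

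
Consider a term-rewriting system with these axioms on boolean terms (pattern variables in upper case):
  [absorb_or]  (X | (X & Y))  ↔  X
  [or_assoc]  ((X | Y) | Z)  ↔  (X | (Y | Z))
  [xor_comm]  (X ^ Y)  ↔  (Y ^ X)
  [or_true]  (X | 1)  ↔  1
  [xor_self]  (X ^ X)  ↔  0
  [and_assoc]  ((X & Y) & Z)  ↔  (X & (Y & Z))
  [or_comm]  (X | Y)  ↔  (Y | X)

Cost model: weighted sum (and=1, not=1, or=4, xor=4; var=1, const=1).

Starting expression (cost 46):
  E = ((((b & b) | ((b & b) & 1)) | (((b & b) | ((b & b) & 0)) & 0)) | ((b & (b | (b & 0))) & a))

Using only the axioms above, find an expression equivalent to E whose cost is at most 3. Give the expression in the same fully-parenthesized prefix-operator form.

1. [absorb_or →] ((b & b) | ((b & b) & 0))  →  (b & b);  E = ((((b & b) | ((b & b) & 1)) | ((b & b) & 0)) | ((b & (b | (b & 0))) & a))
2. [absorb_or →] ((b & b) | ((b & b) & 1))  →  (b & b);  E = (((b & b) | ((b & b) & 0)) | ((b & (b | (b & 0))) & a))
3. [absorb_or →] ((b & b) | ((b & b) & 0))  →  (b & b);  E = ((b & b) | ((b & (b | (b & 0))) & a))
4. [absorb_or →] (b | (b & 0))  →  b;  E = ((b & b) | ((b & b) & a))
5. [absorb_or →] ((b & b) | ((b & b) & a))  →  (b & b);  cost 3 ≤ 3, done

(b & b)   [cost 3]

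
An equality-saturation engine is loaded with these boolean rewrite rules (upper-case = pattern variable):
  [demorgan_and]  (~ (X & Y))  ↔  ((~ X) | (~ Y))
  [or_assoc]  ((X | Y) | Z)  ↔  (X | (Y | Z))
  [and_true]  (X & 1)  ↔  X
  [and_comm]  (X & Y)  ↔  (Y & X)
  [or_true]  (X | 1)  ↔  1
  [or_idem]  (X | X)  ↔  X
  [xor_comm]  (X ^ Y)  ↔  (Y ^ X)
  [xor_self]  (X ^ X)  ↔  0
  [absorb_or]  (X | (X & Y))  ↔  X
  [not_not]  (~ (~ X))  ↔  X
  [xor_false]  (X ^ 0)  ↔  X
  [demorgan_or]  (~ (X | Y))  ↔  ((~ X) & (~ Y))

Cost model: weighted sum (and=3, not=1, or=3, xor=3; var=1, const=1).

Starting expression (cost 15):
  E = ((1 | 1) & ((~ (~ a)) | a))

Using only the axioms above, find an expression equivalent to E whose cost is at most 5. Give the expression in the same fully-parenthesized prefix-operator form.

(1 & a)   [cost 5]

(1) (1 | 1)  =[or_idem →]=  1    ⊢ (1 & ((~ (~ a)) | a))
(2) (~ (~ a))  =[not_not →]=  a    ⊢ (1 & (a | a))
(3) (a | a)  =[or_idem →]=  a    ⊢ cost 5, within 5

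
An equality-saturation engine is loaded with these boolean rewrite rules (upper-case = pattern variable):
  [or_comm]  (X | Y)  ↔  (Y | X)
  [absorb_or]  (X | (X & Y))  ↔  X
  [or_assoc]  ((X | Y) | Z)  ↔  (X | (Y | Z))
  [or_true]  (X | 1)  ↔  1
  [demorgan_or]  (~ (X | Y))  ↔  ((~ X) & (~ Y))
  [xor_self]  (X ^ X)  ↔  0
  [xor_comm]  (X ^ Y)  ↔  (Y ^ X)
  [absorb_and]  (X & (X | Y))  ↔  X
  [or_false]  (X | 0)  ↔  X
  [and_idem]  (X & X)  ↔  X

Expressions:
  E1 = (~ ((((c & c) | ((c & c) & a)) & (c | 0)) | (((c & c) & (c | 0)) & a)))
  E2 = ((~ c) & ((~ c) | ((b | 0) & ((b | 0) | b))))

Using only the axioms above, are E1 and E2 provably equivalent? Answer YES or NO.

YES

1. [absorb_or →] ((c & c) | ((c & c) & a))  →  (c & c);  E1 = (~ (((c & c) & (c | 0)) | (((c & c) & (c | 0)) & a)))
2. [absorb_or →] (((c & c) & (c | 0)) | (((c & c) & (c | 0)) & a))  →  ((c & c) & (c | 0));  E1 = (~ ((c & c) & (c | 0)))
3. [and_idem →] (c & c)  →  c;  E1 = (~ (c & (c | 0)))
4. [absorb_and →] (c & (c | 0))  →  c;  E1 = (~ c)
5. [absorb_and ←] (~ c)  →  ((~ c) & ((~ c) | b))
6. [or_false ←] b  →  (b | 0);  E1 = ((~ c) & ((~ c) | (b | 0)))
7. [absorb_and ←] (b | 0)  →  ((b | 0) & ((b | 0) | b));  this is E2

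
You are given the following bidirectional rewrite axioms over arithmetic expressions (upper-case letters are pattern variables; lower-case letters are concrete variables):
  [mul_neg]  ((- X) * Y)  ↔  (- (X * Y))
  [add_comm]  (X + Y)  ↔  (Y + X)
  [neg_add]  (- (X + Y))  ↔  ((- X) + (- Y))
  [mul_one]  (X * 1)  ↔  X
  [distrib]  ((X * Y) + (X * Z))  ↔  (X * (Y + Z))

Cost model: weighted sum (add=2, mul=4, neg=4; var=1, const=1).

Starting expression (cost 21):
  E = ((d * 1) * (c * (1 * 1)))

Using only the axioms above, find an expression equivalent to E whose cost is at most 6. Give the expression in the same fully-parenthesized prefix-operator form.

step 1: mul_one (→) rewrites (1 * 1) into 1, now ((d * 1) * (c * 1))
step 2: mul_one (→) rewrites (c * 1) into c, now ((d * 1) * c)
step 3: mul_one (→) rewrites (d * 1) into d, reaching cost 6 (bound 6)

(d * c)   [cost 6]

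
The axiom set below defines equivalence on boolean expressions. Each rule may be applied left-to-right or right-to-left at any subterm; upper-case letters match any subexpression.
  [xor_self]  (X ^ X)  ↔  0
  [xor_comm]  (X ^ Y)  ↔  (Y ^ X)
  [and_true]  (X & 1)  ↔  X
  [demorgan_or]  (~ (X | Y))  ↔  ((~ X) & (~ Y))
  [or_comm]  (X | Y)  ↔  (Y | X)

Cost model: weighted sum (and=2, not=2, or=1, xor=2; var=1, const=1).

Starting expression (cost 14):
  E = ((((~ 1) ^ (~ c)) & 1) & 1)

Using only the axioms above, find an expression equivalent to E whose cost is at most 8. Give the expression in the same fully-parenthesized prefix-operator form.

(1) ((~ 1) ^ (~ c))  =[xor_comm →]=  ((~ c) ^ (~ 1))    ⊢ ((((~ c) ^ (~ 1)) & 1) & 1)
(2) ((((~ c) ^ (~ 1)) & 1) & 1)  =[and_true →]=  (((~ c) ^ (~ 1)) & 1)
(3) (((~ c) ^ (~ 1)) & 1)  =[and_true →]=  ((~ c) ^ (~ 1))    ⊢ cost 8, within 8

((~ c) ^ (~ 1))   [cost 8]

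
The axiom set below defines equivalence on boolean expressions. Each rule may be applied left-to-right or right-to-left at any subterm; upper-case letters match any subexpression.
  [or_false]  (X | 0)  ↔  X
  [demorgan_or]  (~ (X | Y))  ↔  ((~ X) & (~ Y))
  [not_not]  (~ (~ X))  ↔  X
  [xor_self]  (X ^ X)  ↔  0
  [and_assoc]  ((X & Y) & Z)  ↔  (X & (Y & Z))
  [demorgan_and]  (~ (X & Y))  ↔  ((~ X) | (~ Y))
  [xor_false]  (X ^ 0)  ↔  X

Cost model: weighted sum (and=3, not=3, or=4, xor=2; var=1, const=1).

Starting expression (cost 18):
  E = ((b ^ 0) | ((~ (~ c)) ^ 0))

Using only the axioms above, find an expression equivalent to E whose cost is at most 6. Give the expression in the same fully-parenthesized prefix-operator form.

step 1: xor_false (→) rewrites (b ^ 0) into b, now (b | ((~ (~ c)) ^ 0))
step 2: xor_false (→) rewrites ((~ (~ c)) ^ 0) into (~ (~ c)), now (b | (~ (~ c)))
step 3: not_not (→) rewrites (~ (~ c)) into c, reaching cost 6 (bound 6)

(b | c)   [cost 6]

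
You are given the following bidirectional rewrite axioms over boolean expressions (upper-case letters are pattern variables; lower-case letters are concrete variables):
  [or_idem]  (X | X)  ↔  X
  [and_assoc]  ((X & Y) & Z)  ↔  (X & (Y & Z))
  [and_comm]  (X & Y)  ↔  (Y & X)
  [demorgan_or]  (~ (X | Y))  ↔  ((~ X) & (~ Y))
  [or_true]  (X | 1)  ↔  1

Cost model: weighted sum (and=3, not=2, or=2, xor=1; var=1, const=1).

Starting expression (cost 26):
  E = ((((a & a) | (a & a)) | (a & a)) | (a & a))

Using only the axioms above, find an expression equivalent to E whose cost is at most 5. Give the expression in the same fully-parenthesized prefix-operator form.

(1) ((a & a) | (a & a))  =[or_idem →]=  (a & a)    ⊢ (((a & a) | (a & a)) | (a & a))
(2) ((a & a) | (a & a))  =[or_idem →]=  (a & a)    ⊢ ((a & a) | (a & a))
(3) ((a & a) | (a & a))  =[or_idem →]=  (a & a)    ⊢ cost 5, within 5

(a & a)   [cost 5]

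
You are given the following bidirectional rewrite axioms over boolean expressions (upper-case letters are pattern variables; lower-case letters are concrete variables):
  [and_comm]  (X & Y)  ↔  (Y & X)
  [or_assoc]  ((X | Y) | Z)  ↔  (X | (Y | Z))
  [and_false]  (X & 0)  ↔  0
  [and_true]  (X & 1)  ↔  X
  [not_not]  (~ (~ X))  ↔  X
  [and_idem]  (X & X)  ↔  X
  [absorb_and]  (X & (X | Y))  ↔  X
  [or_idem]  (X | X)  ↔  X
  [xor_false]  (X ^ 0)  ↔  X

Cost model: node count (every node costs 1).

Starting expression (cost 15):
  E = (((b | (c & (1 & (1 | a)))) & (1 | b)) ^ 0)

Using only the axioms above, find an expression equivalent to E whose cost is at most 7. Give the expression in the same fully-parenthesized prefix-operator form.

1. [absorb_and →] (1 & (1 | a))  →  1;  E = (((b | (c & 1)) & (1 | b)) ^ 0)
2. [xor_false →] (((b | (c & 1)) & (1 | b)) ^ 0)  →  ((b | (c & 1)) & (1 | b))
3. [and_true →] (c & 1)  →  c;  cost 7 ≤ 7, done

((b | c) & (1 | b))   [cost 7]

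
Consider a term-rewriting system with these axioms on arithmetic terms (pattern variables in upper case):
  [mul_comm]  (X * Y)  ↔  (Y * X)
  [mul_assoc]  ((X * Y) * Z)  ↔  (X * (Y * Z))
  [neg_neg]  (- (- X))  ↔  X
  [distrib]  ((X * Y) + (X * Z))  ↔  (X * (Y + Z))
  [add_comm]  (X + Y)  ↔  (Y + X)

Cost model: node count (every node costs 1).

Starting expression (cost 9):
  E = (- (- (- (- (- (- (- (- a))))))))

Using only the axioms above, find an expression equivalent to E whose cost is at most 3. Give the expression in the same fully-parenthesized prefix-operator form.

(- (- a))   [cost 3]

(1) (- (- (- (- (- (- (- a)))))))  =[neg_neg →]=  (- (- (- (- (- a)))))    ⊢ (- (- (- (- (- (- a))))))
(2) (- (- (- a)))  =[neg_neg →]=  (- a)    ⊢ (- (- (- (- a))))
(3) (- (- (- a)))  =[neg_neg →]=  (- a)    ⊢ cost 3, within 3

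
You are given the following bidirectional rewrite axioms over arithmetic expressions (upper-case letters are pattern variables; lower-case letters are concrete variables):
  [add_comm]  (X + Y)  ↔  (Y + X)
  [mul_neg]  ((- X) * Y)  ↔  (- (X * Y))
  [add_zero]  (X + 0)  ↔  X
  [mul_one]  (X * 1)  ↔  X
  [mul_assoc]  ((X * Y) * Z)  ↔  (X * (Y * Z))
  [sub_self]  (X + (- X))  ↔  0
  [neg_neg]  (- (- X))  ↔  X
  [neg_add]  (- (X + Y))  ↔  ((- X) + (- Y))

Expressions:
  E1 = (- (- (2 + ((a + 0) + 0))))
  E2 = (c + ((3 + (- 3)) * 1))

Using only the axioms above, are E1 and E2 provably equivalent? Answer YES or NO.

NO

The axioms are sound identities: if E1 ↔* E2 then E1 and E2 evaluate identically under any assignment.
Under a=0, c=0: E1 evaluates to 2, E2 to 0. Distinct ⇒ no rewrite sequence connects them.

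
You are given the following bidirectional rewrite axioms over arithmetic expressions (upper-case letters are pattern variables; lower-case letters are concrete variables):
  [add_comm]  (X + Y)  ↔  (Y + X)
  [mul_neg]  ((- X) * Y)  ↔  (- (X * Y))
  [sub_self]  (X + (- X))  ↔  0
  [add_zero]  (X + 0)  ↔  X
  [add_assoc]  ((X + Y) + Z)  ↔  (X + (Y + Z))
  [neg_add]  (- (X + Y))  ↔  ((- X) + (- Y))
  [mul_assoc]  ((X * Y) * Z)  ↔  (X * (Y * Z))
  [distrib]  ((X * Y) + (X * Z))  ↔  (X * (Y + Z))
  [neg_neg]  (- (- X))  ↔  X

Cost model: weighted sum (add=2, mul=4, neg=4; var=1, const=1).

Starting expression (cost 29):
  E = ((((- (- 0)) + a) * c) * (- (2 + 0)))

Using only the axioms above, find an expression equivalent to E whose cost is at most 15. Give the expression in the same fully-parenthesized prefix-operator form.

step 1: neg_neg (→) rewrites (- (- 0)) into 0, now (((0 + a) * c) * (- (2 + 0)))
step 2: add_zero (→) rewrites (2 + 0) into 2, now (((0 + a) * c) * (- 2))
step 3: add_comm (→) rewrites (0 + a) into (a + 0), now (((a + 0) * c) * (- 2))
step 4: add_zero (→) rewrites (a + 0) into a, reaching cost 15 (bound 15)

((a * c) * (- 2))   [cost 15]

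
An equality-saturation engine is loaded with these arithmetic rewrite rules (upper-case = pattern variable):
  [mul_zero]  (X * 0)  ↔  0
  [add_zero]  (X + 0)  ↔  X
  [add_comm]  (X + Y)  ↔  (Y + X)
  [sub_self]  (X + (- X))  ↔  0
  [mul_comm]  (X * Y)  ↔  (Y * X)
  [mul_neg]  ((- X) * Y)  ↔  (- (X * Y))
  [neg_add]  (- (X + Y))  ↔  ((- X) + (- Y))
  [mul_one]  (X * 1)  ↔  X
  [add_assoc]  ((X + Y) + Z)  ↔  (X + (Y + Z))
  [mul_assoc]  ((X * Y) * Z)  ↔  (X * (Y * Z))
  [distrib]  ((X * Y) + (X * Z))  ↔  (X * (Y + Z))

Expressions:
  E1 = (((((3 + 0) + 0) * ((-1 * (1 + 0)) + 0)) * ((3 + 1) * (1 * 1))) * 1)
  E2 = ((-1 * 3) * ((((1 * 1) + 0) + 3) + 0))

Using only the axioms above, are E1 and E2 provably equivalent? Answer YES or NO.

YES

step 1: add_zero (→) rewrites (1 + 0) into 1, now (((((3 + 0) + 0) * ((-1 * 1) + 0)) * ((3 + 1) * (1 * 1))) * 1)
step 2: mul_one (→) rewrites (-1 * 1) into -1, now (((((3 + 0) + 0) * (-1 + 0)) * ((3 + 1) * (1 * 1))) * 1)
step 3: add_zero (→) rewrites ((3 + 0) + 0) into (3 + 0), now ((((3 + 0) * (-1 + 0)) * ((3 + 1) * (1 * 1))) * 1)
step 4: mul_one (→) rewrites (1 * 1) into 1, now ((((3 + 0) * (-1 + 0)) * ((3 + 1) * 1)) * 1)
step 5: add_zero (→) rewrites (-1 + 0) into -1, now ((((3 + 0) * -1) * ((3 + 1) * 1)) * 1)
step 6: add_zero (→) rewrites (3 + 0) into 3, now (((3 * -1) * ((3 + 1) * 1)) * 1)
step 7: mul_one (→) rewrites (((3 * -1) * ((3 + 1) * 1)) * 1) into ((3 * -1) * ((3 + 1) * 1))
step 8: add_comm (→) rewrites (3 + 1) into (1 + 3), now ((3 * -1) * ((1 + 3) * 1))
step 9: mul_one (→) rewrites ((1 + 3) * 1) into (1 + 3), now ((3 * -1) * (1 + 3))
step 10: mul_comm (→) rewrites (3 * -1) into (-1 * 3), now ((-1 * 3) * (1 + 3))
step 11: add_zero (←) rewrites 1 into (1 + 0), now ((-1 * 3) * ((1 + 0) + 3))
step 12: add_zero (←) rewrites ((1 + 0) + 3) into (((1 + 0) + 3) + 0), now ((-1 * 3) * (((1 + 0) + 3) + 0))
step 13: mul_one (←) rewrites 1 into (1 * 1), which is E2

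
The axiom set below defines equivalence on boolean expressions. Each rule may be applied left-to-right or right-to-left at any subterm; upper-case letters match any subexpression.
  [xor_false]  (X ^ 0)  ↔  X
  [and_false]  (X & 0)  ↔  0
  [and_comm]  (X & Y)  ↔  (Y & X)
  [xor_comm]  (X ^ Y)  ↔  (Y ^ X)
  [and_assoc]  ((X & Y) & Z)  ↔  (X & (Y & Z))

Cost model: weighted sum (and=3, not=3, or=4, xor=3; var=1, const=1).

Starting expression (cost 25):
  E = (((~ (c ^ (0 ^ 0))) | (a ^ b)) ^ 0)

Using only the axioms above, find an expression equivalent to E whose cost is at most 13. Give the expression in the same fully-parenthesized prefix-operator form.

((~ c) | (a ^ b))   [cost 13]

step 1: xor_false (→) rewrites (0 ^ 0) into 0, now (((~ (c ^ 0)) | (a ^ b)) ^ 0)
step 2: xor_false (→) rewrites (((~ (c ^ 0)) | (a ^ b)) ^ 0) into ((~ (c ^ 0)) | (a ^ b))
step 3: xor_false (→) rewrites (c ^ 0) into c, reaching cost 13 (bound 13)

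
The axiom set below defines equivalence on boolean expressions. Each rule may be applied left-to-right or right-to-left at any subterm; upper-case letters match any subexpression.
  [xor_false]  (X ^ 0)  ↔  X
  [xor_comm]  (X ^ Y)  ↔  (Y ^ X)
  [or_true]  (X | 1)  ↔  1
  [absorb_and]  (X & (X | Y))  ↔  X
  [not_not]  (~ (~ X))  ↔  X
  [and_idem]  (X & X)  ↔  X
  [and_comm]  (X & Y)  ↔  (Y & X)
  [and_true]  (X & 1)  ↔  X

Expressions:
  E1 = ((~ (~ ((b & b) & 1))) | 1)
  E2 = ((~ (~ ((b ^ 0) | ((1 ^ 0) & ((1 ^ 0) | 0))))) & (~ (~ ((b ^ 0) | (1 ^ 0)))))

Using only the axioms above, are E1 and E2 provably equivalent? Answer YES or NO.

YES

step 1: not_not (→) rewrites (~ (~ ((b & b) & 1))) into ((b & b) & 1), now (((b & b) & 1) | 1)
step 2: and_true (→) rewrites ((b & b) & 1) into (b & b), now ((b & b) | 1)
step 3: and_idem (→) rewrites (b & b) into b, now (b | 1)
step 4: xor_false (←) rewrites b into (b ^ 0), now ((b ^ 0) | 1)
step 5: xor_false (←) rewrites 1 into (1 ^ 0), now ((b ^ 0) | (1 ^ 0))
step 6: not_not (←) rewrites ((b ^ 0) | (1 ^ 0)) into (~ (~ ((b ^ 0) | (1 ^ 0))))
step 7: and_idem (←) rewrites (~ (~ ((b ^ 0) | (1 ^ 0)))) into ((~ (~ ((b ^ 0) | (1 ^ 0)))) & (~ (~ ((b ^ 0) | (1 ^ 0)))))
step 8: absorb_and (←) rewrites (1 ^ 0) into ((1 ^ 0) & ((1 ^ 0) | 0)), which is E2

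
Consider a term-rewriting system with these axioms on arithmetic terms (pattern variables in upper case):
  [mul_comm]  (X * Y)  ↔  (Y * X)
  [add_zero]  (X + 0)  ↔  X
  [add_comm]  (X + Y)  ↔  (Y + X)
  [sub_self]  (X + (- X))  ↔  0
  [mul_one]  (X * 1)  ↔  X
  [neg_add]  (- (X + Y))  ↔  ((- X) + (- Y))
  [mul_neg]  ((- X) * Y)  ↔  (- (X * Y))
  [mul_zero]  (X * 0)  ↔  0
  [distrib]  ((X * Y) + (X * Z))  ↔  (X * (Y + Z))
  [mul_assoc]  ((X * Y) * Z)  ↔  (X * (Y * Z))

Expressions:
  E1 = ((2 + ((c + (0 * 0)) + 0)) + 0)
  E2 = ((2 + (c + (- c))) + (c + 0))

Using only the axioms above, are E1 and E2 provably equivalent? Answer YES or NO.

1. [add_zero →] ((2 + ((c + (0 * 0)) + 0)) + 0)  →  (2 + ((c + (0 * 0)) + 0))
2. [add_zero →] ((c + (0 * 0)) + 0)  →  (c + (0 * 0));  E1 = (2 + (c + (0 * 0)))
3. [mul_zero →] (0 * 0)  →  0;  E1 = (2 + (c + 0))
4. [add_zero →] (c + 0)  →  c;  E1 = (2 + c)
5. [add_zero ←] 2  →  (2 + 0);  E1 = ((2 + 0) + c)
6. [sub_self ←] 0  →  (c + (- c));  E1 = ((2 + (c + (- c))) + c)
7. [add_zero ←] c  →  (c + 0);  this is E2

YES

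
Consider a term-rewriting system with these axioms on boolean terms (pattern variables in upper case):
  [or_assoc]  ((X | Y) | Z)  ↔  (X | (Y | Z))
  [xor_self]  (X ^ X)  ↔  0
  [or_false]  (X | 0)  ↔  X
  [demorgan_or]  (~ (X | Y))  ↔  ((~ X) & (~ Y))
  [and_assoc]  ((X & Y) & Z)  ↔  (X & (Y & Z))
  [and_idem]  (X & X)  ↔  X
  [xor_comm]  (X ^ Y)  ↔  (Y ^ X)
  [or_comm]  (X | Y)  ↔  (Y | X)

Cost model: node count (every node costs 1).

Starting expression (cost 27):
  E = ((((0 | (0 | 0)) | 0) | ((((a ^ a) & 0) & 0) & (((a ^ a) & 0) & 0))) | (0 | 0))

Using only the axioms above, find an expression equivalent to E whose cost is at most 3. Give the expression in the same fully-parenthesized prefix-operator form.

(1) ((((a ^ a) & 0) & 0) & (((a ^ a) & 0) & 0))  =[and_idem →]=  (((a ^ a) & 0) & 0)    ⊢ ((((0 | (0 | 0)) | 0) | (((a ^ a) & 0) & 0)) | (0 | 0))
(2) (a ^ a)  =[xor_self →]=  0    ⊢ ((((0 | (0 | 0)) | 0) | ((0 & 0) & 0)) | (0 | 0))
(3) (0 | 0)  =[or_false →]=  0    ⊢ ((((0 | 0) | 0) | ((0 & 0) & 0)) | (0 | 0))
(4) (0 & 0)  =[and_idem →]=  0    ⊢ ((((0 | 0) | 0) | (0 & 0)) | (0 | 0))
(5) (0 | 0)  =[or_false →]=  0    ⊢ ((((0 | 0) | 0) | (0 & 0)) | 0)
(6) (0 & 0)  =[and_idem →]=  0    ⊢ ((((0 | 0) | 0) | 0) | 0)
(7) (0 | 0)  =[or_false →]=  0    ⊢ (((0 | 0) | 0) | 0)
(8) ((0 | 0) | 0)  =[or_false →]=  (0 | 0)    ⊢ ((0 | 0) | 0)
(9) ((0 | 0) | 0)  =[or_false →]=  (0 | 0)    ⊢ cost 3, within 3

(0 | 0)   [cost 3]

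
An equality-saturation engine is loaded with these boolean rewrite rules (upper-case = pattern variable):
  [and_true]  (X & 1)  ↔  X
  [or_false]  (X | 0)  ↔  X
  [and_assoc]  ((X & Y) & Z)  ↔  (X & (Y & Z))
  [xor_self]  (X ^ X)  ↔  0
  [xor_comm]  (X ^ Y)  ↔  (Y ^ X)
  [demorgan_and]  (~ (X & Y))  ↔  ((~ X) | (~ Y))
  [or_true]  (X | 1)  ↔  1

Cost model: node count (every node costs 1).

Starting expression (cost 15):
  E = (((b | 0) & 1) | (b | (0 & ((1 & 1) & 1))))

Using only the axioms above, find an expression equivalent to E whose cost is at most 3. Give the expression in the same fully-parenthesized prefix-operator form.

(1) (1 & 1)  =[and_true →]=  1    ⊢ (((b | 0) & 1) | (b | (0 & (1 & 1))))
(2) (1 & 1)  =[and_true →]=  1    ⊢ (((b | 0) & 1) | (b | (0 & 1)))
(3) (0 & 1)  =[and_true →]=  0    ⊢ (((b | 0) & 1) | (b | 0))
(4) (b | 0)  =[or_false →]=  b    ⊢ ((b & 1) | (b | 0))
(5) (b & 1)  =[and_true →]=  b    ⊢ (b | (b | 0))
(6) (b | 0)  =[or_false →]=  b    ⊢ cost 3, within 3

(b | b)   [cost 3]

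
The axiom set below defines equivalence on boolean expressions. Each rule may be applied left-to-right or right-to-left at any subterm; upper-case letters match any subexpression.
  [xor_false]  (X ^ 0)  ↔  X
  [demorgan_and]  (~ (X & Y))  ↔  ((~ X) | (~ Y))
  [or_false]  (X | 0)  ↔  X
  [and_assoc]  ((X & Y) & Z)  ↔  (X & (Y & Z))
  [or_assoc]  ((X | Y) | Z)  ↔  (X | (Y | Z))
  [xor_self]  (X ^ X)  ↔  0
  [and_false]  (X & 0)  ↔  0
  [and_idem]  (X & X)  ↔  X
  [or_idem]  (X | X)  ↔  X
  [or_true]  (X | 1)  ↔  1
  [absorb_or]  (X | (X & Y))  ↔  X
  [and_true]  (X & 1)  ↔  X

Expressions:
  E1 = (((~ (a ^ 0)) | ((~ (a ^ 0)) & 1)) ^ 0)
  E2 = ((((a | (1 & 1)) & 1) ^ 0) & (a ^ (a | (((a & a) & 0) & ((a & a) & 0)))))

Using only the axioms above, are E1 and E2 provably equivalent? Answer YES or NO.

The axioms are sound identities: if E1 ↔* E2 then E1 and E2 evaluate identically under any assignment.
Under a=0: E1 evaluates to 1, E2 to 0. Distinct ⇒ no rewrite sequence connects them.

NO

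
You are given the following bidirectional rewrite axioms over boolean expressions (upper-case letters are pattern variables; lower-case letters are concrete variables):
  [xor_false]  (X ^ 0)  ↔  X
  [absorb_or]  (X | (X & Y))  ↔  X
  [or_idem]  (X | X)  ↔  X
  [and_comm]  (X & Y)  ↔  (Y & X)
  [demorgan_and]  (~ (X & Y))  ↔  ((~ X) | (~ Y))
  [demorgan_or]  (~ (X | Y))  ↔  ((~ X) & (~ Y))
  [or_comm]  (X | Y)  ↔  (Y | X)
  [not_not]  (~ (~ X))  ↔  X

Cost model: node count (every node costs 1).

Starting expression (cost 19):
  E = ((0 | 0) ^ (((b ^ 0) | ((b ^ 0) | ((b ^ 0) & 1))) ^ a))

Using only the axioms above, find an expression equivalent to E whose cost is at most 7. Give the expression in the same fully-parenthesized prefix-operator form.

step 1: absorb_or (→) rewrites ((b ^ 0) | ((b ^ 0) & 1)) into (b ^ 0), now ((0 | 0) ^ (((b ^ 0) | (b ^ 0)) ^ a))
step 2: or_idem (→) rewrites ((b ^ 0) | (b ^ 0)) into (b ^ 0), now ((0 | 0) ^ ((b ^ 0) ^ a))
step 3: xor_false (→) rewrites (b ^ 0) into b, reaching cost 7 (bound 7)

((0 | 0) ^ (b ^ a))   [cost 7]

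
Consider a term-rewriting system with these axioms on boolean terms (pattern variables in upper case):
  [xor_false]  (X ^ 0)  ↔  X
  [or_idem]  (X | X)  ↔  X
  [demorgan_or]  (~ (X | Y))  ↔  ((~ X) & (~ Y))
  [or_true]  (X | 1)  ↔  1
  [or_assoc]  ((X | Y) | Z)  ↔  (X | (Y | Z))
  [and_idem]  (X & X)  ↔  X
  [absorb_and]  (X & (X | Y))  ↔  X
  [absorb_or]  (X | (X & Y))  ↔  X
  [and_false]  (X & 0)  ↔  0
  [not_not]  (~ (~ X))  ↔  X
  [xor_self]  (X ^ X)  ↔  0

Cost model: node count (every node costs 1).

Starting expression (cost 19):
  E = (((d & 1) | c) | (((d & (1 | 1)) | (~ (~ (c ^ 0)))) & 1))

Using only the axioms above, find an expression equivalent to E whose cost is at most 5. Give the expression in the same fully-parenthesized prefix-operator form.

(1) (~ (~ (c ^ 0)))  =[not_not →]=  (c ^ 0)    ⊢ (((d & 1) | c) | (((d & (1 | 1)) | (c ^ 0)) & 1))
(2) (1 | 1)  =[or_idem →]=  1    ⊢ (((d & 1) | c) | (((d & 1) | (c ^ 0)) & 1))
(3) (c ^ 0)  =[xor_false →]=  c    ⊢ (((d & 1) | c) | (((d & 1) | c) & 1))
(4) (((d & 1) | c) | (((d & 1) | c) & 1))  =[absorb_or →]=  ((d & 1) | c)    ⊢ cost 5, within 5

((d & 1) | c)   [cost 5]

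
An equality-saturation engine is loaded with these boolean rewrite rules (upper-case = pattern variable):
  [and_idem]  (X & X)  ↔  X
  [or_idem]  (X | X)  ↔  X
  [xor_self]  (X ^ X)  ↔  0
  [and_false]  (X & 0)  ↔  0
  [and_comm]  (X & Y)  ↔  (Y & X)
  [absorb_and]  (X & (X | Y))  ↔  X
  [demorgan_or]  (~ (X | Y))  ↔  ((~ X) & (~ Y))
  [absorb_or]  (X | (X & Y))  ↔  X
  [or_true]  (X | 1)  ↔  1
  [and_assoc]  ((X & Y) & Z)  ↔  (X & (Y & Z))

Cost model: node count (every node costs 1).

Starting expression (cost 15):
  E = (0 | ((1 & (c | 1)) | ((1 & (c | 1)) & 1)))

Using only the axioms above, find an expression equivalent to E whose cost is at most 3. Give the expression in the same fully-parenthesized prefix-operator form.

(0 | 1)   [cost 3]

1. [absorb_or →] ((1 & (c | 1)) | ((1 & (c | 1)) & 1))  →  (1 & (c | 1));  E = (0 | (1 & (c | 1)))
2. [or_true →] (c | 1)  →  1;  E = (0 | (1 & 1))
3. [and_idem →] (1 & 1)  →  1;  cost 3 ≤ 3, done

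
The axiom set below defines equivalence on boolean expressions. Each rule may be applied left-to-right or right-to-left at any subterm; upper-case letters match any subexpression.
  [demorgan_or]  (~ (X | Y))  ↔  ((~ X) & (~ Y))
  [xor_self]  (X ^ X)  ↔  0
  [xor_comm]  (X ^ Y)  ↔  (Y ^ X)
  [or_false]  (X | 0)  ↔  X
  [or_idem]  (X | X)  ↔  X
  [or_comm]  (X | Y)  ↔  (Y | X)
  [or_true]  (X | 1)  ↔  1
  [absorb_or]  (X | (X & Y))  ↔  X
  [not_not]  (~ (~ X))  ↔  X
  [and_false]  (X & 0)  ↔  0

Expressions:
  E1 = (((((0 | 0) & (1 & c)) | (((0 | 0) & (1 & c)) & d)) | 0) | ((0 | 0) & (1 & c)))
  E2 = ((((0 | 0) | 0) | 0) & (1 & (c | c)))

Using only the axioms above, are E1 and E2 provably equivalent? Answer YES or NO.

YES

(1) (((0 | 0) & (1 & c)) | (((0 | 0) & (1 & c)) & d))  =[absorb_or →]=  ((0 | 0) & (1 & c))    ⊢ ((((0 | 0) & (1 & c)) | 0) | ((0 | 0) & (1 & c)))
(2) (((0 | 0) & (1 & c)) | 0)  =[or_false →]=  ((0 | 0) & (1 & c))    ⊢ (((0 | 0) & (1 & c)) | ((0 | 0) & (1 & c)))
(3) (((0 | 0) & (1 & c)) | ((0 | 0) & (1 & c)))  =[or_idem →]=  ((0 | 0) & (1 & c))
(4) c  =[or_idem ←]=  (c | c)    ⊢ ((0 | 0) & (1 & (c | c)))
(5) (0 | 0)  =[or_false ←]=  ((0 | 0) | 0)    ⊢ (((0 | 0) | 0) & (1 & (c | c)))
(6) ((0 | 0) | 0)  =[or_false ←]=  (((0 | 0) | 0) | 0)    ⊢ E2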